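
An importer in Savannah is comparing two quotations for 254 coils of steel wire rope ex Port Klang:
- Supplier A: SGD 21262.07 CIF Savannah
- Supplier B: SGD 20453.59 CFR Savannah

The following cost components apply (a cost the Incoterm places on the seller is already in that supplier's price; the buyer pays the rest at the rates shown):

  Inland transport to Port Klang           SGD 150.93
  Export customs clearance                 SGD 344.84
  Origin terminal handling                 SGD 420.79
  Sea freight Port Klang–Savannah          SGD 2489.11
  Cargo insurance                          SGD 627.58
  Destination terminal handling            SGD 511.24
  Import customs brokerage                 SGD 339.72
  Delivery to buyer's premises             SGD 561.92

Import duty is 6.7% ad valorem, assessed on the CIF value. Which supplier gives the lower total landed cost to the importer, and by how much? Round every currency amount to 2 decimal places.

Supplier B is cheaper by SGD 193.02

Supplier A (CIF):
The CIF price already equals the CIF value: 21262.07
Import duty = 21262.07 × 6.7% = 1424.56
Buyer bears (A): 511.24 + 339.72 + 561.92 = 1412.88
Landed cost (A) = invoice 21262.07 + 1412.88 + duty 1424.56 = 24099.51
Supplier B (CFR):
CIF value = CFR price + insurance = 20453.59 + 627.58 = 21081.17
Import duty = 21081.17 × 6.7% = 1412.44
Buyer bears (B): 627.58 + 511.24 + 339.72 + 561.92 = 2040.46
Landed cost (B) = invoice 20453.59 + 2040.46 + duty 1412.44 = 23906.49
Difference = |24099.51 − 23906.49| = 193.02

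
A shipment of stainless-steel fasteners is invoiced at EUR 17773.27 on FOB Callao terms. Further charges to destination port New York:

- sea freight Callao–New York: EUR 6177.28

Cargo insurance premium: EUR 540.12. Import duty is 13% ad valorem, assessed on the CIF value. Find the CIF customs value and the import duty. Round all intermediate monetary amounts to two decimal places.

CIF value: EUR 24490.67; import duty: EUR 3183.79

CIF = FOB price + freight + insurance
CIF = 17773.27 + 6177.28 + 540.12 = 24490.67
Import duty = 24490.67 × 13% = 3183.79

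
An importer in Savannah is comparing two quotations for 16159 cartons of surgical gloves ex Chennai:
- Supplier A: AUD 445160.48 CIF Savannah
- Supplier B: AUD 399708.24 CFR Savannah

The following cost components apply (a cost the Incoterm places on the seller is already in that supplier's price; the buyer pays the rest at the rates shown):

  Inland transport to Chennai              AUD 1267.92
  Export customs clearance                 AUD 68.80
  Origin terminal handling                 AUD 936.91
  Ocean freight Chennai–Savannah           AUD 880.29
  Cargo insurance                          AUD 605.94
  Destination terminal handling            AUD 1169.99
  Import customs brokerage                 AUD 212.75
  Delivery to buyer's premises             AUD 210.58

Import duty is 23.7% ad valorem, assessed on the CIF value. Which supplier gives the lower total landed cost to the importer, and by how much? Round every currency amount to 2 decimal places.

Supplier B is cheaper by AUD 55474.87

Supplier A (CIF):
The CIF price already equals the CIF value: 445160.48
Import duty = 445160.48 × 23.7% = 105503.03
Buyer bears (A): 1169.99 + 212.75 + 210.58 = 1593.32
Landed cost (A) = invoice 445160.48 + 1593.32 + duty 105503.03 = 552256.83
Supplier B (CFR):
CIF value = CFR price + insurance = 399708.24 + 605.94 = 400314.18
Import duty = 400314.18 × 23.7% = 94874.46
Buyer bears (B): 605.94 + 1169.99 + 212.75 + 210.58 = 2199.26
Landed cost (B) = invoice 399708.24 + 2199.26 + duty 94874.46 = 496781.96
Difference = |552256.83 − 496781.96| = 55474.87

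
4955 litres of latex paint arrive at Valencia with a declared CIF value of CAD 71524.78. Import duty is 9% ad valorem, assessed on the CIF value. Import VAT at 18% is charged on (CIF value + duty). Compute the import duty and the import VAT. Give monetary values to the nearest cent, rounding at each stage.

Import duty = 71524.78 × 9% = 6437.23
VAT base = CIF + duty = 71524.78 + 6437.23 = 77962.01
Import VAT = 77962.01 × 18% = 14033.16

Import duty: CAD 6437.23; import VAT: CAD 14033.16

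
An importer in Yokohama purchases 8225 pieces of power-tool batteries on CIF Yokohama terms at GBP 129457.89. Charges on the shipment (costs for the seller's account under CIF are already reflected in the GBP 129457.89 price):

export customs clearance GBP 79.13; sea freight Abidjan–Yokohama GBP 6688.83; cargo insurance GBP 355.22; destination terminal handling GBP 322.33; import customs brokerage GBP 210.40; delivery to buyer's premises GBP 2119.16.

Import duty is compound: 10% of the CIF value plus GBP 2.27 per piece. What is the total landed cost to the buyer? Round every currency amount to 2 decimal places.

CIF: the seller pays costs through ocean freight and marine insurance to the destination port.
Already in the invoice (seller's account under CIF): export clearance, freight, insurance — exclude.
The CIF price already equals the CIF value: 129457.89
Ad valorem component: 129457.89 × 10% = 12945.79
Specific component: 8225 × 2.27 = 18670.75
Import duty = 12945.79 + 18670.75 = 31616.54
Buyer bears: destination terminal 322.33 + brokerage 210.40 + delivery 2119.16 + duty 31616.54 = 34268.43
Landed cost = invoice 129457.89 + 34268.43 = 163726.32

Total landed cost: GBP 163726.32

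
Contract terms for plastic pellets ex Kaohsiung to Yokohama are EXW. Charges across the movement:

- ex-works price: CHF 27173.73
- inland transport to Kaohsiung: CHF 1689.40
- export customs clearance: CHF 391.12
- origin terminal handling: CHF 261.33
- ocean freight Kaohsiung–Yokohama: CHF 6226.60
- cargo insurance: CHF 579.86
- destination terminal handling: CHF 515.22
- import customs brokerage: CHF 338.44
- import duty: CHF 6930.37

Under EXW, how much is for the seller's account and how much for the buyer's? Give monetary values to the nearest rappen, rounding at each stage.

Seller: CHF 27173.73; buyer: CHF 16932.34

EXW: the seller makes goods available at their premises; the buyer bears all onward costs.
Seller's account: goods 27173.73 = 27173.73
Buyer's account: inland to port 1689.40 + export clearance 391.12 + origin terminal 261.33 + freight 6226.60 + insurance 579.86 + destination terminal 515.22 + brokerage 338.44 + duty 6930.37 = 16932.34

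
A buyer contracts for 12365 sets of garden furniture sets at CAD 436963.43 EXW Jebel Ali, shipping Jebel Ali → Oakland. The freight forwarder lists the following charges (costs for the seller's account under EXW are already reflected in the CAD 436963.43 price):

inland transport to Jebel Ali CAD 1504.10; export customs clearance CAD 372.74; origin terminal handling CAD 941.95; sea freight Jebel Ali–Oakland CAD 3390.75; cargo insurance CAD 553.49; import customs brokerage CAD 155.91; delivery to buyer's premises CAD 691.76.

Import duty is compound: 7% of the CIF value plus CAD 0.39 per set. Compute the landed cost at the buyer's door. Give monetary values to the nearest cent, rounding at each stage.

Total landed cost: CAD 480457.33

EXW: the seller makes goods available at their premises; the buyer bears all onward costs.
CIF value = EXW price + inland to port + export clearance + origin terminal + freight + insurance = 436963.43 + 1504.10 + 372.74 + 941.95 + 3390.75 + 553.49 = 443726.46
Ad valorem component: 443726.46 × 7% = 31060.85
Specific component: 12365 × 0.39 = 4822.35
Import duty = 31060.85 + 4822.35 = 35883.20
Buyer bears: inland to port 1504.10 + export clearance 372.74 + origin terminal 941.95 + freight 3390.75 + insurance 553.49 + brokerage 155.91 + delivery 691.76 + duty 35883.20 = 43493.90
Landed cost = invoice 436963.43 + 43493.90 = 480457.33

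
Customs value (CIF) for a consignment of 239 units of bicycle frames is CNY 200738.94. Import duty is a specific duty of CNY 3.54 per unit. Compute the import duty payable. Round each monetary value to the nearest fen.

Import duty: CNY 846.06

Import duty = 239 × 3.54 = 846.06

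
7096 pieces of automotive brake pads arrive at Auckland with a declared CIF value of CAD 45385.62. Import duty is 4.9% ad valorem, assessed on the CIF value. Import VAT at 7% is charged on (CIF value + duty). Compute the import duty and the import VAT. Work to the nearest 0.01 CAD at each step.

Import duty = 45385.62 × 4.9% = 2223.90
VAT base = CIF + duty = 45385.62 + 2223.90 = 47609.52
Import VAT = 47609.52 × 7% = 3332.67

Import duty: CAD 2223.90; import VAT: CAD 3332.67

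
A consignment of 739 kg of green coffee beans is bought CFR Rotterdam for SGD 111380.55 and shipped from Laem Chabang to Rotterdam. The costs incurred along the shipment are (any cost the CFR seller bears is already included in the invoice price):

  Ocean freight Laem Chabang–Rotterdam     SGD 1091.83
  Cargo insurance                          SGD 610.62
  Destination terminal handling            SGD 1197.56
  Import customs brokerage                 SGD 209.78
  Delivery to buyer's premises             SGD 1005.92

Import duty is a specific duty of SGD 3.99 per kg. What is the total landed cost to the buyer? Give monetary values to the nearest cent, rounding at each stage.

Total landed cost: SGD 117353.04

CFR: the seller pays costs through ocean freight to the destination port, but not insurance.
Already in the invoice (seller's account under CFR): freight — exclude.
CIF value = CFR price + insurance = 111380.55 + 610.62 = 111991.17
Import duty = 739 × 3.99 = 2948.61
Buyer bears: insurance 610.62 + destination terminal 1197.56 + brokerage 209.78 + delivery 1005.92 + duty 2948.61 = 5972.49
Landed cost = invoice 111380.55 + 5972.49 = 117353.04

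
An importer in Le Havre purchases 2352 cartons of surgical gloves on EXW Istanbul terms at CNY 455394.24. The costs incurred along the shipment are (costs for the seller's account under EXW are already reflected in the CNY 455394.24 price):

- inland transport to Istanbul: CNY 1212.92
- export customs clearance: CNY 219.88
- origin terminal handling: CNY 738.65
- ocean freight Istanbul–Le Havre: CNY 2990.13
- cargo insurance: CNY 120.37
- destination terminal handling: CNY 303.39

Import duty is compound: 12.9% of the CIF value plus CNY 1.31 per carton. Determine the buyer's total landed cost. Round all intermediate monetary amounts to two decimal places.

EXW: the seller makes goods available at their premises; the buyer bears all onward costs.
CIF value = EXW price + inland to port + export clearance + origin terminal + freight + insurance = 455394.24 + 1212.92 + 219.88 + 738.65 + 2990.13 + 120.37 = 460676.19
Ad valorem component: 460676.19 × 12.9% = 59427.23
Specific component: 2352 × 1.31 = 3081.12
Import duty = 59427.23 + 3081.12 = 62508.35
Buyer bears: inland to port 1212.92 + export clearance 219.88 + origin terminal 738.65 + freight 2990.13 + insurance 120.37 + destination terminal 303.39 + duty 62508.35 = 68093.69
Landed cost = invoice 455394.24 + 68093.69 = 523487.93

Total landed cost: CNY 523487.93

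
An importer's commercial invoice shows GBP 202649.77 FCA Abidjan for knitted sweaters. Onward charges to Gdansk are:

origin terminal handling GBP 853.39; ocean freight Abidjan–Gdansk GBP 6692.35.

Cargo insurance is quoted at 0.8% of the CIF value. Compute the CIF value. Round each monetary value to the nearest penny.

CIF value: GBP 211890.64

Let C be the CIF value. C = FCA price + pre-shipment costs + freight + 0.8% × C
C − 0.8% × C = 202649.77 + 853.39 + 6692.35
0.992 × C = 210195.51
C = 210195.51 / 0.992 = 211890.64
Insurance premium = 0.8% × 211890.64 = 1695.13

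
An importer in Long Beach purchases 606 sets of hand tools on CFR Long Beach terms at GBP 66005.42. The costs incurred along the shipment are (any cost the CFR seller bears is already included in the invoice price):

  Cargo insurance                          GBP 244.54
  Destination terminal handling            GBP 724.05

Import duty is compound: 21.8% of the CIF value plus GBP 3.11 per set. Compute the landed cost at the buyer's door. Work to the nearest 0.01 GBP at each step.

CFR: the seller pays costs through ocean freight to the destination port, but not insurance.
CIF value = CFR price + insurance = 66005.42 + 244.54 = 66249.96
Ad valorem component: 66249.96 × 21.8% = 14442.49
Specific component: 606 × 3.11 = 1884.66
Import duty = 14442.49 + 1884.66 = 16327.15
Buyer bears: insurance 244.54 + destination terminal 724.05 + duty 16327.15 = 17295.74
Landed cost = invoice 66005.42 + 17295.74 = 83301.16

Total landed cost: GBP 83301.16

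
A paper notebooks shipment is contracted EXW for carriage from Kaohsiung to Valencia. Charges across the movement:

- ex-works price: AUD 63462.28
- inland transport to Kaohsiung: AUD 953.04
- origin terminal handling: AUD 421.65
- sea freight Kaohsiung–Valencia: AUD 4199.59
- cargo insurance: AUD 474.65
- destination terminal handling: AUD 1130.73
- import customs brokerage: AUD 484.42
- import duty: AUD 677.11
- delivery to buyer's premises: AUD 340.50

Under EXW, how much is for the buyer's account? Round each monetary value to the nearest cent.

EXW: the seller makes goods available at their premises; the buyer bears all onward costs.
Seller's account: goods 63462.28 = 63462.28
Buyer's account: inland to port 953.04 + origin terminal 421.65 + freight 4199.59 + insurance 474.65 + destination terminal 1130.73 + brokerage 484.42 + duty 677.11 + delivery 340.50 = 8681.69

Buyer's account: AUD 8681.69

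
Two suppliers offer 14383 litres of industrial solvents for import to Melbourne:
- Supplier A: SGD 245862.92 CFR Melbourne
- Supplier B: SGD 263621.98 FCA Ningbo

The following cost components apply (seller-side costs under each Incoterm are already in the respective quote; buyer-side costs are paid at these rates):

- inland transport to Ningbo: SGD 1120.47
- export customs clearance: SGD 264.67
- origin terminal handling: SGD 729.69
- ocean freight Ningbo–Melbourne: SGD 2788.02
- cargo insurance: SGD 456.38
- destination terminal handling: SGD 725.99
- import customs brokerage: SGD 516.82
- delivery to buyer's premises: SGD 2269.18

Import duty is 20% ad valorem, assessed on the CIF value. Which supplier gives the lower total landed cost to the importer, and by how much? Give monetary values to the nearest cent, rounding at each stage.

Supplier A is cheaper by SGD 25532.12

Supplier A (CFR):
CIF value = CFR price + insurance = 245862.92 + 456.38 = 246319.30
Import duty = 246319.30 × 20% = 49263.86
Buyer bears (A): 456.38 + 725.99 + 516.82 + 2269.18 = 3968.37
Landed cost (A) = invoice 245862.92 + 3968.37 + duty 49263.86 = 299095.15
Supplier B (FCA):
CIF value = FCA price + origin terminal + freight + insurance = 263621.98 + 729.69 + 2788.02 + 456.38 = 267596.07
Import duty = 267596.07 × 20% = 53519.21
Buyer bears (B): 729.69 + 2788.02 + 456.38 + 725.99 + 516.82 + 2269.18 = 7486.08
Landed cost (B) = invoice 263621.98 + 7486.08 + duty 53519.21 = 324627.27
Difference = |299095.15 − 324627.27| = 25532.12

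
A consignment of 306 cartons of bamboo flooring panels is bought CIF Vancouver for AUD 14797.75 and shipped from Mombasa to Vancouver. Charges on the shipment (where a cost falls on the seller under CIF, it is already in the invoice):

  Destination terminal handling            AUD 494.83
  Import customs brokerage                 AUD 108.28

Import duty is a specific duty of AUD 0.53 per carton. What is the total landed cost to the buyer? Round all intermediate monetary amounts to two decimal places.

Total landed cost: AUD 15563.04

CIF: the seller pays costs through ocean freight and marine insurance to the destination port.
The CIF price already equals the CIF value: 14797.75
Import duty = 306 × 0.53 = 162.18
Buyer bears: destination terminal 494.83 + brokerage 108.28 + duty 162.18 = 765.29
Landed cost = invoice 14797.75 + 765.29 = 15563.04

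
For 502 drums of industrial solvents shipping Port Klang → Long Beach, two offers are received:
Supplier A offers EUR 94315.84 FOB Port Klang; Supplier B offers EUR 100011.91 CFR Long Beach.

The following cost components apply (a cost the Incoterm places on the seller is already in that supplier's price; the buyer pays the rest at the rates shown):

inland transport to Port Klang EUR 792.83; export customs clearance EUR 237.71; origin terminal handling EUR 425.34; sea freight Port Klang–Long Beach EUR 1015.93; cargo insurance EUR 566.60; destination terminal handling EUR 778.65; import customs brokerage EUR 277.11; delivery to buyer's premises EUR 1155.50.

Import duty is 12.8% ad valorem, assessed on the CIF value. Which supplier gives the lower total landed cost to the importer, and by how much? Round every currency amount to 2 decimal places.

Supplier A is cheaper by EUR 5279.20

Supplier A (FOB):
CIF value = FOB price + freight + insurance = 94315.84 + 1015.93 + 566.60 = 95898.37
Import duty = 95898.37 × 12.8% = 12274.99
Buyer bears (A): 1015.93 + 566.60 + 778.65 + 277.11 + 1155.50 = 3793.79
Landed cost (A) = invoice 94315.84 + 3793.79 + duty 12274.99 = 110384.62
Supplier B (CFR):
CIF value = CFR price + insurance = 100011.91 + 566.60 = 100578.51
Import duty = 100578.51 × 12.8% = 12874.05
Buyer bears (B): 566.60 + 778.65 + 277.11 + 1155.50 = 2777.86
Landed cost (B) = invoice 100011.91 + 2777.86 + duty 12874.05 = 115663.82
Difference = |110384.62 − 115663.82| = 5279.20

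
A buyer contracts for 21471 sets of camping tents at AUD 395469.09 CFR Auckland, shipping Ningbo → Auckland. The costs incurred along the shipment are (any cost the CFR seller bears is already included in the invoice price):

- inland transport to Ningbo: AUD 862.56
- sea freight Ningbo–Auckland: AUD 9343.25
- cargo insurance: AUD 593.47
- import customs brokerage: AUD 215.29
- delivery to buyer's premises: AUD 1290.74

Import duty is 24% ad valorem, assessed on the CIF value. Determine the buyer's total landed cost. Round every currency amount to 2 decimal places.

CFR: the seller pays costs through ocean freight to the destination port, but not insurance.
Already in the invoice (seller's account under CFR): inland to port, freight — exclude.
CIF value = CFR price + insurance = 395469.09 + 593.47 = 396062.56
Import duty = 396062.56 × 24% = 95055.01
Buyer bears: insurance 593.47 + brokerage 215.29 + delivery 1290.74 + duty 95055.01 = 97154.51
Landed cost = invoice 395469.09 + 97154.51 = 492623.60

Total landed cost: AUD 492623.60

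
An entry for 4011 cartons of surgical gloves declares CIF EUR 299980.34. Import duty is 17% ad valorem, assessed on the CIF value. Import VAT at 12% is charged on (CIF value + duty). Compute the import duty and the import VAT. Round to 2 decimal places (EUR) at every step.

Import duty: EUR 50996.66; import VAT: EUR 42117.24

Import duty = 299980.34 × 17% = 50996.66
VAT base = CIF + duty = 299980.34 + 50996.66 = 350977.00
Import VAT = 350977.00 × 12% = 42117.24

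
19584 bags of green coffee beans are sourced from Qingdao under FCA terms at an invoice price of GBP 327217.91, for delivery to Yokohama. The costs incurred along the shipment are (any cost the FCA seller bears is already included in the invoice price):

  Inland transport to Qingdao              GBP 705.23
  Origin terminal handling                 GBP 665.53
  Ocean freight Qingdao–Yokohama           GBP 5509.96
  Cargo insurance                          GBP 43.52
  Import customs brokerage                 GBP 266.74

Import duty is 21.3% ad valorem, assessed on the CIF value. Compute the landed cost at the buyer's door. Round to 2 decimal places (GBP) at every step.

FCA: the seller delivers export-cleared goods to the carrier; the buyer bears costs from that point.
Already in the invoice (seller's account under FCA): inland to port — exclude.
CIF value = FCA price + origin terminal + freight + insurance = 327217.91 + 665.53 + 5509.96 + 43.52 = 333436.92
Import duty = 333436.92 × 21.3% = 71022.06
Buyer bears: origin terminal 665.53 + freight 5509.96 + insurance 43.52 + brokerage 266.74 + duty 71022.06 = 77507.81
Landed cost = invoice 327217.91 + 77507.81 = 404725.72

Total landed cost: GBP 404725.72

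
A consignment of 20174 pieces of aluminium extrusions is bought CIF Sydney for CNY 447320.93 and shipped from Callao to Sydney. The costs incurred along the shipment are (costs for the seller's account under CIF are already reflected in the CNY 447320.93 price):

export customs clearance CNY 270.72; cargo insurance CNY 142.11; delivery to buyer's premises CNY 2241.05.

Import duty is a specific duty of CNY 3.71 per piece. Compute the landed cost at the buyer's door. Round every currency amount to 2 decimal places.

Total landed cost: CNY 524407.52

CIF: the seller pays costs through ocean freight and marine insurance to the destination port.
Already in the invoice (seller's account under CIF): export clearance, insurance — exclude.
The CIF price already equals the CIF value: 447320.93
Import duty = 20174 × 3.71 = 74845.54
Buyer bears: delivery 2241.05 + duty 74845.54 = 77086.59
Landed cost = invoice 447320.93 + 77086.59 = 524407.52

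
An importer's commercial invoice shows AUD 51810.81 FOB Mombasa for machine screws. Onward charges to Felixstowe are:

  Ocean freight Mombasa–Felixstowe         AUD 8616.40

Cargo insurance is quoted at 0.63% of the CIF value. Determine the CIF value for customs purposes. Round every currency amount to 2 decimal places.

Let C be the CIF value. C = FOB price + freight + 0.63% × C
C − 0.63% × C = 51810.81 + 8616.40
0.9937 × C = 60427.21
C = 60427.21 / 0.9937 = 60810.31
Insurance premium = 0.63% × 60810.31 = 383.10

CIF value: AUD 60810.31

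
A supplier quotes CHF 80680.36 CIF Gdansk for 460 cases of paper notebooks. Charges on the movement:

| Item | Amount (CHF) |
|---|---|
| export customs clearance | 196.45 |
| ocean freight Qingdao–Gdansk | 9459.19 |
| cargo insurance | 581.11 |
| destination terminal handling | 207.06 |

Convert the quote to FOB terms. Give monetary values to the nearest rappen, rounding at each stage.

FOB price: CHF 70640.06

Not relevant to the conversion: export clearance — on the seller under both CIF and FOB; already in the CIF price and stays in the FOB price. destination terminal — on the buyer under both terms; not part of either seller's price.
From CIF to FOB, the seller no longer bears: freight, insurance.
FOB price = 80680.36 − 9459.19 − 581.11 = 70640.06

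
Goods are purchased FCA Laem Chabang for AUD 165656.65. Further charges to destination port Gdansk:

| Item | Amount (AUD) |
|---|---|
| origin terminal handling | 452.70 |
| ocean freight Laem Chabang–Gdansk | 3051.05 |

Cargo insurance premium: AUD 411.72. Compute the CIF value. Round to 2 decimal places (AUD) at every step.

CIF = FCA price + pre-shipment costs + freight + insurance
CIF = 165656.65 + 452.70 + 3051.05 + 411.72 = 169572.12

CIF value: AUD 169572.12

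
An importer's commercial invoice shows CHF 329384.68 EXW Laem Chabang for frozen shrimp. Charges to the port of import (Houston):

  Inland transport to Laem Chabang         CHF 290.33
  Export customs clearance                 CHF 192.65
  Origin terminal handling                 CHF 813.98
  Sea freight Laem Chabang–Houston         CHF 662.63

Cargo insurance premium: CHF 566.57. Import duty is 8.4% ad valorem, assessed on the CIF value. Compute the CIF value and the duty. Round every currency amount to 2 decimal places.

CIF = EXW price + pre-shipment costs + freight + insurance
CIF = 329384.68 + 290.33 + 192.65 + 813.98 + 662.63 + 566.57 = 331910.84
Import duty = 331910.84 × 8.4% = 27880.51

CIF value: CHF 331910.84; import duty: CHF 27880.51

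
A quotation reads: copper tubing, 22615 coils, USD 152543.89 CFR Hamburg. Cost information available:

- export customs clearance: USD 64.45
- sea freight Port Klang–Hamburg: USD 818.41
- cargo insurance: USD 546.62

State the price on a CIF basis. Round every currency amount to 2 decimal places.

Not relevant to the conversion: freight, export clearance — on the seller under both CFR and CIF; already in the CFR price and stays in the CIF price.
From CFR to CIF, the seller additionally bears: insurance.
CIF price = 152543.89 + 546.62 = 153090.51

CIF price: USD 153090.51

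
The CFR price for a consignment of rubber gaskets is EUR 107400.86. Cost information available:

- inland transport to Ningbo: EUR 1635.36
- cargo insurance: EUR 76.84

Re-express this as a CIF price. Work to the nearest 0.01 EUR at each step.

CIF price: EUR 107477.70

Not relevant to the conversion: inland to port — on the seller under both CFR and CIF; already in the CFR price and stays in the CIF price.
From CFR to CIF, the seller additionally bears: insurance.
CIF price = 107400.86 + 76.84 = 107477.70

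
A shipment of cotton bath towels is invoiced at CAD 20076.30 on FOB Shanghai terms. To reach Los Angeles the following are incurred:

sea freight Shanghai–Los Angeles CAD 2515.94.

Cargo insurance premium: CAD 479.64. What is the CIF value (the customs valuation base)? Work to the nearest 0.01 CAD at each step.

CIF value: CAD 23071.88

CIF = FOB price + freight + insurance
CIF = 20076.30 + 2515.94 + 479.64 = 23071.88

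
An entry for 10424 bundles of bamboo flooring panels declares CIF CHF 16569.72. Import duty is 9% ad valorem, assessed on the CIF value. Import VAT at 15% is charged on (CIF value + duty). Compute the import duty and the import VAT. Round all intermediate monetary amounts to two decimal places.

Import duty = 16569.72 × 9% = 1491.27
VAT base = CIF + duty = 16569.72 + 1491.27 = 18060.99
Import VAT = 18060.99 × 15% = 2709.15

Import duty: CHF 1491.27; import VAT: CHF 2709.15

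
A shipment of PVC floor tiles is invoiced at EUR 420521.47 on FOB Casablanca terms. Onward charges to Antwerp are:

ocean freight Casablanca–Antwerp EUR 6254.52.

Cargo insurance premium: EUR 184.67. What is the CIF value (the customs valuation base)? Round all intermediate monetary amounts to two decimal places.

CIF value: EUR 426960.66

CIF = FOB price + freight + insurance
CIF = 420521.47 + 6254.52 + 184.67 = 426960.66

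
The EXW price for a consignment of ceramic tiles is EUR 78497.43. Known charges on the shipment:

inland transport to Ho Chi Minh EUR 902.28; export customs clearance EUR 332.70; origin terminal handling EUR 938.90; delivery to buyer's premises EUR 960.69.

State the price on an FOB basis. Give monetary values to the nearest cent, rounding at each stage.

FOB price: EUR 80671.31

Not relevant to the conversion: delivery — on the buyer under both terms; not part of either seller's price.
From EXW to FOB, the seller additionally bears: inland to port, export clearance, origin terminal.
FOB price = 78497.43 + 902.28 + 332.70 + 938.90 = 80671.31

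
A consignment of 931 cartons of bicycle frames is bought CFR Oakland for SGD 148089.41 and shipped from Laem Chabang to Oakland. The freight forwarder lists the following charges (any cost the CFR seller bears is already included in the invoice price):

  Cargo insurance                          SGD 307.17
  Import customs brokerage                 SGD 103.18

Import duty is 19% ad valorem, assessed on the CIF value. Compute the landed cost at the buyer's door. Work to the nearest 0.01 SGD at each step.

CFR: the seller pays costs through ocean freight to the destination port, but not insurance.
CIF value = CFR price + insurance = 148089.41 + 307.17 = 148396.58
Import duty = 148396.58 × 19% = 28195.35
Buyer bears: insurance 307.17 + brokerage 103.18 + duty 28195.35 = 28605.70
Landed cost = invoice 148089.41 + 28605.70 = 176695.11

Total landed cost: SGD 176695.11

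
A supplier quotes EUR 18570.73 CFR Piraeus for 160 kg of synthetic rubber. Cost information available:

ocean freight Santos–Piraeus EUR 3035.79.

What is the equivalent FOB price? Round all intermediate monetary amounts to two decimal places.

FOB price: EUR 15534.94

From CFR to FOB, the seller no longer bears: freight.
FOB price = 18570.73 − 3035.79 = 15534.94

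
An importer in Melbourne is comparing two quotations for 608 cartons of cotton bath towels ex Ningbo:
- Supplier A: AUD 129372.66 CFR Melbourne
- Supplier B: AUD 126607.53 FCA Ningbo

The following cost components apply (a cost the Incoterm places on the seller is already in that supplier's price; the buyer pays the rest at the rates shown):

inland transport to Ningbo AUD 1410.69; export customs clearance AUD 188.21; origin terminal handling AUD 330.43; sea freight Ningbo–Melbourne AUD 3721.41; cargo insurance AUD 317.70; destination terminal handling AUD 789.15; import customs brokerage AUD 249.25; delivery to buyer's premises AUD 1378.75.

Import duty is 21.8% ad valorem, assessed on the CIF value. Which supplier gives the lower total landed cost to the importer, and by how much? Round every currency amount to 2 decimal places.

Supplier A (CFR):
CIF value = CFR price + insurance = 129372.66 + 317.70 = 129690.36
Import duty = 129690.36 × 21.8% = 28272.50
Buyer bears (A): 317.70 + 789.15 + 249.25 + 1378.75 = 2734.85
Landed cost (A) = invoice 129372.66 + 2734.85 + duty 28272.50 = 160380.01
Supplier B (FCA):
CIF value = FCA price + origin terminal + freight + insurance = 126607.53 + 330.43 + 3721.41 + 317.70 = 130977.07
Import duty = 130977.07 × 21.8% = 28553.00
Buyer bears (B): 330.43 + 3721.41 + 317.70 + 789.15 + 249.25 + 1378.75 = 6786.69
Landed cost (B) = invoice 126607.53 + 6786.69 + duty 28553.00 = 161947.22
Difference = |160380.01 − 161947.22| = 1567.21

Supplier A is cheaper by AUD 1567.21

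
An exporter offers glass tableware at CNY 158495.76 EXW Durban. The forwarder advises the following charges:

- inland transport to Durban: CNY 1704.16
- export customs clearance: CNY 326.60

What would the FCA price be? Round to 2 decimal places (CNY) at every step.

From EXW to FCA, the seller additionally bears: inland to port, export clearance.
FCA price = 158495.76 + 1704.16 + 326.60 = 160526.52

FCA price: CNY 160526.52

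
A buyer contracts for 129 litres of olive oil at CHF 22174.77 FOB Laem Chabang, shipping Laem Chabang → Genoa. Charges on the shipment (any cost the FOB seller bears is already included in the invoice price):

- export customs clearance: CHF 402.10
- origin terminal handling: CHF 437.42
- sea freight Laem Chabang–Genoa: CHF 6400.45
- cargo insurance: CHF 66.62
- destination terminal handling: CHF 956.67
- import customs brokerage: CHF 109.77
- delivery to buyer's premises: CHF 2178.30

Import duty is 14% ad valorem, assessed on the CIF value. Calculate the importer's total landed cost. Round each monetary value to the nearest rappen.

Total landed cost: CHF 35896.44

FOB: the seller bears costs until goods are on board at the origin port; the buyer bears freight, insurance and all costs thereafter.
Already in the invoice (seller's account under FOB): export clearance, origin terminal — exclude.
CIF value = FOB price + freight + insurance = 22174.77 + 6400.45 + 66.62 = 28641.84
Import duty = 28641.84 × 14% = 4009.86
Buyer bears: freight 6400.45 + insurance 66.62 + destination terminal 956.67 + brokerage 109.77 + delivery 2178.30 + duty 4009.86 = 13721.67
Landed cost = invoice 22174.77 + 13721.67 = 35896.44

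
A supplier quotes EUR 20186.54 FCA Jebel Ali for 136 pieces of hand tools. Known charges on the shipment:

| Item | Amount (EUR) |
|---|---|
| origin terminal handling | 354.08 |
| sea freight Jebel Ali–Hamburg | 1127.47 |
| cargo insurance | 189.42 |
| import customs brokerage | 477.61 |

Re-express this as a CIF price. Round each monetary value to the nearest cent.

CIF price: EUR 21857.51

Not relevant to the conversion: brokerage — on the buyer under both terms; not part of either seller's price.
From FCA to CIF, the seller additionally bears: origin terminal, freight, insurance.
CIF price = 20186.54 + 354.08 + 1127.47 + 189.42 = 21857.51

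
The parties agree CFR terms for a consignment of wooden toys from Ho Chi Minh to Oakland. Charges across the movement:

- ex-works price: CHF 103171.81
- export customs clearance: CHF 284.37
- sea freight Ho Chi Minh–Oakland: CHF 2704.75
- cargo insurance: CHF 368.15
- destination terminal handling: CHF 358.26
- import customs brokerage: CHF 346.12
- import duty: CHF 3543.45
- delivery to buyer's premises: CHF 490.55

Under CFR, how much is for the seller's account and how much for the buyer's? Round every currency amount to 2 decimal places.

Seller: CHF 106160.93; buyer: CHF 5106.53

CFR: the seller pays costs through ocean freight to the destination port, but not insurance.
Seller's account: goods 103171.81 + export clearance 284.37 + freight 2704.75 = 106160.93
Buyer's account: insurance 368.15 + destination terminal 358.26 + brokerage 346.12 + duty 3543.45 + delivery 490.55 = 5106.53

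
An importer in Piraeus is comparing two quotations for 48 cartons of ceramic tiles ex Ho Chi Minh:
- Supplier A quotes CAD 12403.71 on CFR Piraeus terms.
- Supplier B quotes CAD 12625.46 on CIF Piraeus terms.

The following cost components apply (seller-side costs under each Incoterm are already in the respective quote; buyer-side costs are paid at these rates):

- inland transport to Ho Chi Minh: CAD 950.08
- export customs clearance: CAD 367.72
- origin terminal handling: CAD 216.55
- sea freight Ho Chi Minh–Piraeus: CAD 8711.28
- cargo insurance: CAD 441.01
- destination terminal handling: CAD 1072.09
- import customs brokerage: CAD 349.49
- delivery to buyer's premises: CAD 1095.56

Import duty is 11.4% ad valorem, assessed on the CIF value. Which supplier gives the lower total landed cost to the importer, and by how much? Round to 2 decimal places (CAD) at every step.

Supplier B is cheaper by CAD 244.26

Supplier A (CFR):
CIF value = CFR price + insurance = 12403.71 + 441.01 = 12844.72
Import duty = 12844.72 × 11.4% = 1464.30
Buyer bears (A): 441.01 + 1072.09 + 349.49 + 1095.56 = 2958.15
Landed cost (A) = invoice 12403.71 + 2958.15 + duty 1464.30 = 16826.16
Supplier B (CIF):
The CIF price already equals the CIF value: 12625.46
Import duty = 12625.46 × 11.4% = 1439.30
Buyer bears (B): 1072.09 + 349.49 + 1095.56 = 2517.14
Landed cost (B) = invoice 12625.46 + 2517.14 + duty 1439.30 = 16581.90
Difference = |16826.16 − 16581.90| = 244.26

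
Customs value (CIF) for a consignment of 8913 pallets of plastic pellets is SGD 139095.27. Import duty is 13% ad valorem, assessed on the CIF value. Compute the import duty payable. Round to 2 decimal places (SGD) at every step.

Import duty: SGD 18082.39

Import duty = 139095.27 × 13% = 18082.39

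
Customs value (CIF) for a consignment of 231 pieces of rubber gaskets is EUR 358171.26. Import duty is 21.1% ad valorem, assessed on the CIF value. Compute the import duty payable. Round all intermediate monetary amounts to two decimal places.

Import duty = 358171.26 × 21.1% = 75574.14

Import duty: EUR 75574.14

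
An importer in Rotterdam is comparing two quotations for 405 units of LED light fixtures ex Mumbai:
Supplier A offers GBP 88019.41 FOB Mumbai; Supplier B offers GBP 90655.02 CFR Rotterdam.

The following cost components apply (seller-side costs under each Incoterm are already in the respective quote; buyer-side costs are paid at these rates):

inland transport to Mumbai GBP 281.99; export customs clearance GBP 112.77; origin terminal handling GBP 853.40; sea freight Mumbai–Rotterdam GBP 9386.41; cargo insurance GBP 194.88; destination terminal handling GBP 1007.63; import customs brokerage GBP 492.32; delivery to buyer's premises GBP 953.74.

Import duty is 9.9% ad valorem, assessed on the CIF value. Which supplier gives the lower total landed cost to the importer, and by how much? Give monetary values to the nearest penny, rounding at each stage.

Supplier A (FOB):
CIF value = FOB price + freight + insurance = 88019.41 + 9386.41 + 194.88 = 97600.70
Import duty = 97600.70 × 9.9% = 9662.47
Buyer bears (A): 9386.41 + 194.88 + 1007.63 + 492.32 + 953.74 = 12034.98
Landed cost (A) = invoice 88019.41 + 12034.98 + duty 9662.47 = 109716.86
Supplier B (CFR):
CIF value = CFR price + insurance = 90655.02 + 194.88 = 90849.90
Import duty = 90849.90 × 9.9% = 8994.14
Buyer bears (B): 194.88 + 1007.63 + 492.32 + 953.74 = 2648.57
Landed cost (B) = invoice 90655.02 + 2648.57 + duty 8994.14 = 102297.73
Difference = |109716.86 − 102297.73| = 7419.13

Supplier B is cheaper by GBP 7419.13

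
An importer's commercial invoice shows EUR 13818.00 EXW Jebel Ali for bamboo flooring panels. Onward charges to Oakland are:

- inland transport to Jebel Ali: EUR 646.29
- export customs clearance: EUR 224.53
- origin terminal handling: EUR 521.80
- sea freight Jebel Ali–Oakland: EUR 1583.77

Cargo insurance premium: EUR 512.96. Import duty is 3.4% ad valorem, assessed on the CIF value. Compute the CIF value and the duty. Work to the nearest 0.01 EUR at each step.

CIF = EXW price + pre-shipment costs + freight + insurance
CIF = 13818.00 + 646.29 + 224.53 + 521.80 + 1583.77 + 512.96 = 17307.35
Import duty = 17307.35 × 3.4% = 588.45

CIF value: EUR 17307.35; import duty: EUR 588.45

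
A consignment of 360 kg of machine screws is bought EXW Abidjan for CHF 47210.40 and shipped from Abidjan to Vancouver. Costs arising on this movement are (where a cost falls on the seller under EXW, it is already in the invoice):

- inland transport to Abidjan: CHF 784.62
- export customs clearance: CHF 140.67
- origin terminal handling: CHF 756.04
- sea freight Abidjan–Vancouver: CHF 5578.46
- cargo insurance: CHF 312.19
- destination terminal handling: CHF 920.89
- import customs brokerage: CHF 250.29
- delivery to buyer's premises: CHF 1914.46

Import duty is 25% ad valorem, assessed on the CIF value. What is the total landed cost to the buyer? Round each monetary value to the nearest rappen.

EXW: the seller makes goods available at their premises; the buyer bears all onward costs.
CIF value = EXW price + inland to port + export clearance + origin terminal + freight + insurance = 47210.40 + 784.62 + 140.67 + 756.04 + 5578.46 + 312.19 = 54782.38
Import duty = 54782.38 × 25% = 13695.60
Buyer bears: inland to port 784.62 + export clearance 140.67 + origin terminal 756.04 + freight 5578.46 + insurance 312.19 + destination terminal 920.89 + brokerage 250.29 + delivery 1914.46 + duty 13695.60 = 24353.22
Landed cost = invoice 47210.40 + 24353.22 = 71563.62

Total landed cost: CHF 71563.62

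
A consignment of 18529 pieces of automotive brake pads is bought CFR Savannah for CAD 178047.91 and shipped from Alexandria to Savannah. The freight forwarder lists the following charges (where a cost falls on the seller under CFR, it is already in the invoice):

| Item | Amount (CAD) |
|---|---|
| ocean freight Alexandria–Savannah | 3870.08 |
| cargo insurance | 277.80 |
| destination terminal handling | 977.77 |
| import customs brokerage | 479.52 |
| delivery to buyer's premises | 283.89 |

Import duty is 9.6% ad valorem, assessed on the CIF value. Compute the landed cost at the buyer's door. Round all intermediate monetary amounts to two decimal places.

CFR: the seller pays costs through ocean freight to the destination port, but not insurance.
Already in the invoice (seller's account under CFR): freight — exclude.
CIF value = CFR price + insurance = 178047.91 + 277.80 = 178325.71
Import duty = 178325.71 × 9.6% = 17119.27
Buyer bears: insurance 277.80 + destination terminal 977.77 + brokerage 479.52 + delivery 283.89 + duty 17119.27 = 19138.25
Landed cost = invoice 178047.91 + 19138.25 = 197186.16

Total landed cost: CAD 197186.16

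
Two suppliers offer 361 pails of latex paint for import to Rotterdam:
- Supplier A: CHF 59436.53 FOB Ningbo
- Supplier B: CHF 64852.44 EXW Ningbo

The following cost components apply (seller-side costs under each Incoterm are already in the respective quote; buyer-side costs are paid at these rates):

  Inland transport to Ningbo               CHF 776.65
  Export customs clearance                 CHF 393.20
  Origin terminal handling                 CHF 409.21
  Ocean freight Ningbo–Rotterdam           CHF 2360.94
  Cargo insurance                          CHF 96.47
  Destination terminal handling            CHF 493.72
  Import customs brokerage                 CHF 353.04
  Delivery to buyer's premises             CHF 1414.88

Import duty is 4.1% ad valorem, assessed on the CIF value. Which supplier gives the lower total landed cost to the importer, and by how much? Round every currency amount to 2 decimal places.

Supplier A (FOB):
CIF value = FOB price + freight + insurance = 59436.53 + 2360.94 + 96.47 = 61893.94
Import duty = 61893.94 × 4.1% = 2537.65
Buyer bears (A): 2360.94 + 96.47 + 493.72 + 353.04 + 1414.88 = 4719.05
Landed cost (A) = invoice 59436.53 + 4719.05 + duty 2537.65 = 66693.23
Supplier B (EXW):
CIF value = EXW price + inland to port + export clearance + origin terminal + freight + insurance = 64852.44 + 776.65 + 393.20 + 409.21 + 2360.94 + 96.47 = 68888.91
Import duty = 68888.91 × 4.1% = 2824.45
Buyer bears (B): 776.65 + 393.20 + 409.21 + 2360.94 + 96.47 + 493.72 + 353.04 + 1414.88 = 6298.11
Landed cost (B) = invoice 64852.44 + 6298.11 + duty 2824.45 = 73975.00
Difference = |66693.23 − 73975.00| = 7281.77

Supplier A is cheaper by CHF 7281.77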